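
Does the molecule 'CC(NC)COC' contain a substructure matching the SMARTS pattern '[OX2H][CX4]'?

No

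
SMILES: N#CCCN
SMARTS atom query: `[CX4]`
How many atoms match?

Check the 5 heavy atoms by environment: 2× C (X4) → match; 1× N (X3) → no; 1× C (X2) → no; 1× N (X1) → no.
That gives 2 matching atoms.

2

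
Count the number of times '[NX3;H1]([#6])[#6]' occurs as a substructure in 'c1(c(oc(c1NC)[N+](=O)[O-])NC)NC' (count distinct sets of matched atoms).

[NX3;H1]([#6])[#6] is the SMARTS for a secondary amine: a trivalent nitrogen with one H, bonded to two carbons.
The molecule carries 3 separate instances of an N-methylamino group (-NHCH3) meeting every constraint; each maps to a distinct set of atoms, giving 3 matches.

3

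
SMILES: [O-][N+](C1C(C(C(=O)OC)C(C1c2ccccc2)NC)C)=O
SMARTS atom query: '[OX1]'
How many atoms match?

3

The query [OX1] means: aliphatic oxygen with one total connection — typically a carbonyl =O or an oxide.
Check the 21 heavy atoms by environment: 8× C (X4) → no; 1× N (charge +1, X3) → no; 1× O (charge -1, X1) → match; 2× O (X1) → match; 1× C (X3) → no; 1× O (X2) → no; 1× N (X3) → no; 6× c (aromatic, X3) → no.
Summing the matching environments: 1 + 2 = 3 matching atoms.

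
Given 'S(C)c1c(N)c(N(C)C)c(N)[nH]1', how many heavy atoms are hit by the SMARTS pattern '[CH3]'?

3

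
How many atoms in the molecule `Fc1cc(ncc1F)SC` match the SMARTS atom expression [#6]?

The query [#6] means: #6 matches any atom with atomic number 6 (carbon, aromatic or aliphatic).
Check the 10 heavy atoms by environment: 1× n (aromatic) → no; 5× c (aromatic) → match; 1× S → no; 1× C → match; 2× F → no.
Summing the matching environments: 5 + 1 = 6 matching atoms.

6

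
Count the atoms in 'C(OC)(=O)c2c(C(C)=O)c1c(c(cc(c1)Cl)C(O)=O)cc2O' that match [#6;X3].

13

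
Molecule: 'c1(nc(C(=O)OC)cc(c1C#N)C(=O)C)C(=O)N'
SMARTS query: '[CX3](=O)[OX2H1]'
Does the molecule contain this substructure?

No

The pattern [CX3](=O)[OX2H1] describes an sp2 carbon double-bonded to O and single-bonded to an -OH oxygen — a carboxylic acid.
The closest candidate here is a primary amide (-C(=O)NH2), but the carbonyl is bonded to N, not to an -OH oxygen. No other fragment satisfies the full query, so there is no match.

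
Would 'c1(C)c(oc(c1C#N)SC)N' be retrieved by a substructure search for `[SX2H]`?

The pattern [SX2H] describes an aliphatic sulfur with two connections, one being H — a thiol.
The closest candidate here is a methylthio ether (-SCH3), but the sulfur has H0 (bonded to two carbons), not H1. No other fragment satisfies the full query, so there is no match.

No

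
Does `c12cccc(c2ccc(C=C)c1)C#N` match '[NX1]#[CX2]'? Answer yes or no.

The pattern [NX1]#[CX2] describes a nitrogen triple-bonded to a two-connected carbon — a nitrile.
The molecule carries a nitrile (-C#N), whose atoms satisfy every constraint of the query, so the pattern matches.

Yes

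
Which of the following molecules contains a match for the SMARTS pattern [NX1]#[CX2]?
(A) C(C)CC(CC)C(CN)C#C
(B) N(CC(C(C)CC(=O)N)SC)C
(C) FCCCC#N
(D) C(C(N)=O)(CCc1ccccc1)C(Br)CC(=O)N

C

[NX1]#[CX2] describes a nitrogen triple-bonded to a two-connected carbon (a nitrile).
(A) has a primary amino group (-NH2) but the nitrogen is NX3 (three connections), not NX1 triple-bonded.
(B) has a primary amide (-C(=O)NH2) but the nitrogen is NX3, not NX1.
(C) contains a nitrile (-C#N), which satisfies every atom and bond constraint.
(D) has a primary amide (-C(=O)NH2) but the nitrogen is NX3, not NX1.
So the answer is (C).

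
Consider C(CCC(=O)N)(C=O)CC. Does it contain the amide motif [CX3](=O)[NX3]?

Yes

The pattern [CX3](=O)[NX3] describes a carbonyl carbon bonded to a trivalent nitrogen — an amide.
The molecule carries a primary amide (-C(=O)NH2), whose atoms satisfy every constraint of the query, so the pattern matches.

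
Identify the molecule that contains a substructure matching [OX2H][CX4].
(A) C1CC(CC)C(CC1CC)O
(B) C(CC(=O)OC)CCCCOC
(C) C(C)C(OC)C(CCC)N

[OX2H][CX4] describes a hydroxyl oxygen bound to an sp3 (X4) carbon (an aliphatic alcohol).
(A) contains a hydroxyl group (-OH), which satisfies every atom and bond constraint.
(B) has a methoxy ether (-OCH3) but the oxygen has H0 (ether), not H1.
(C) has a methoxy ether (-OCH3) but the oxygen has H0 (ether), not H1.
So the answer is (A).

A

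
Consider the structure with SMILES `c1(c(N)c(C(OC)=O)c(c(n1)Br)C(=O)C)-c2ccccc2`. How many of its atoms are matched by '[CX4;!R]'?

2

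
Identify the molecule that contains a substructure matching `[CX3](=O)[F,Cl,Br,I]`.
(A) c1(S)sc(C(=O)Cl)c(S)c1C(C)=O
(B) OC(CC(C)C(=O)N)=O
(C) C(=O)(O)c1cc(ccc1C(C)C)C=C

[CX3](=O)[F,Cl,Br,I] describes a carbonyl carbon bonded to a halogen (an acyl halide).
(A) contains an acyl chloride (-C(=O)Cl), which satisfies every atom and bond constraint.
(B) has a carboxylic acid group (-C(=O)OH) but the carbonyl is bonded to -OH, not to a halogen.
(C) has a carboxylic acid group (-C(=O)OH) but the carbonyl is bonded to -OH, not to a halogen.
So the answer is (A).

A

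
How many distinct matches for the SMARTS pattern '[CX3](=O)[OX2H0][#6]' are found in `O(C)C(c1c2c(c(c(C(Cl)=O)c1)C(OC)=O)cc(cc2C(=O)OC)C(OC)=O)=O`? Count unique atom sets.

[CX3](=O)[OX2H0][#6] is the SMARTS for an ester: a carbonyl carbon bonded to an oxygen that is itself bonded to carbon (no H on that O).
The molecule carries 4 separate instances of a methyl-ester group (-C(=O)OCH3) meeting every constraint; each maps to a distinct set of atoms, giving 4 matches.

4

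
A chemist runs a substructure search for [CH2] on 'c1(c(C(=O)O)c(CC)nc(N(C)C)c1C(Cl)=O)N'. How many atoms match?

1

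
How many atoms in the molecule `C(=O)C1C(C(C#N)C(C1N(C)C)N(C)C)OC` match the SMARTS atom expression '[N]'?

The query [N] means: uppercase N matches aliphatic (non-aromatic) nitrogen only.
Check the 17 heavy atoms by environment: 12× C → no; 3× N → match; 2× O → no.
That gives 3 matching atoms.

3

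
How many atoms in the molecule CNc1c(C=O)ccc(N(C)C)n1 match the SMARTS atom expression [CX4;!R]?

3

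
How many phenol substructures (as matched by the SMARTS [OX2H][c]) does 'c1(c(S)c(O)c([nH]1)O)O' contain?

3

[OX2H][c] is the SMARTS for a phenol: a hydroxyl oxygen attached to an aromatic carbon.
The molecule carries 3 separate instances of a hydroxyl group (-OH) meeting every constraint; each maps to a distinct set of atoms, giving 3 matches.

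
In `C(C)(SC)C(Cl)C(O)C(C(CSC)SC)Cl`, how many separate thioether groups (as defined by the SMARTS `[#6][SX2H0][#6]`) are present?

3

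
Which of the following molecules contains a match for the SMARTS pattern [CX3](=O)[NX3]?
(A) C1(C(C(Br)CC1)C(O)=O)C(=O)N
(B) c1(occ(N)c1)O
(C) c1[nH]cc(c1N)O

[CX3](=O)[NX3] describes a carbonyl carbon bonded to a trivalent nitrogen (an amide).
(A) contains a primary amide (-C(=O)NH2), which satisfies every atom and bond constraint.
(B) has a primary amino group (-NH2) but the -NH2 is not attached to a carbonyl carbon.
(C) has a primary amino group (-NH2) but the -NH2 is not attached to a carbonyl carbon.
So the answer is (A).

A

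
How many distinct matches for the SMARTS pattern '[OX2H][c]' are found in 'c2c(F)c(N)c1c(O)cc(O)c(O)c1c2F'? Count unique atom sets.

[OX2H][c] is the SMARTS for a phenol: a hydroxyl oxygen attached to an aromatic carbon.
The molecule carries 3 separate instances of a hydroxyl group (-OH) meeting every constraint; each maps to a distinct set of atoms, giving 3 matches.

3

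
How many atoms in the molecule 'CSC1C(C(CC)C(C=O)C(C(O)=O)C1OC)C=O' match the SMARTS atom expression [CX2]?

0

The query [CX2] means: C with X2: aliphatic carbon with exactly 2 total connections.
Check the 19 heavy atoms by environment: 10× C (X4) → no; 3× C (X3) → no; 3× O (X1) → no; 2× O (X2) → no; 1× S (X2) → no.
No environment satisfies the query, so 0 matching atoms.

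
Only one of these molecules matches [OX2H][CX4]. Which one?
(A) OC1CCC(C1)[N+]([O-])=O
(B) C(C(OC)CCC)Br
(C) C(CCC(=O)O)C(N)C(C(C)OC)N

A

[OX2H][CX4] describes a hydroxyl oxygen bound to an sp3 (X4) carbon (an aliphatic alcohol).
(A) contains a hydroxyl group (-OH), which satisfies every atom and bond constraint.
(B) has a methoxy ether (-OCH3) but the oxygen has H0 (ether), not H1.
(C) has a carboxylic acid group (-C(=O)OH) but the -OH is on a CX3 carbonyl carbon, not a CX4 carbon.
So the answer is (A).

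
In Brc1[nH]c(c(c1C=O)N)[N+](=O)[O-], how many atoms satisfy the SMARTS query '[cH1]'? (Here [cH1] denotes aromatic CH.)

Check the 12 heavy atoms by environment: 1× n (aromatic, H1) → no; 4× c (aromatic, H0) → no; 1× N (H2) → no; 1× Br (H0) → no; 1× C (H1) → no; 2× O (H0) → no; 1× N (charge +1, H0) → no; 1× O (charge -1, H0) → no.
No environment satisfies the query, so 0 matching atoms.

0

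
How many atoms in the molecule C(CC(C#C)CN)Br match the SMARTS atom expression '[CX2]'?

2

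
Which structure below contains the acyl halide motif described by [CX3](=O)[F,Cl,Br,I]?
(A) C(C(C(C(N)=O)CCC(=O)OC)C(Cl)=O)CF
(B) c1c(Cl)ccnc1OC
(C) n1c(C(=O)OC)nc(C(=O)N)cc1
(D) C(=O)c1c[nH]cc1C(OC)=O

A

[CX3](=O)[F,Cl,Br,I] describes a carbonyl carbon bonded to a halogen (an acyl halide).
(A) contains an acyl chloride (-C(=O)Cl), which satisfies every atom and bond constraint.
(B) has a chloro substituent but the Cl is not on a carbonyl carbon.
(C) has a methyl-ester group (-C(=O)OCH3) but the carbonyl is bonded to -O-C, not to a halogen.
(D) has a methyl-ester group (-C(=O)OCH3) but the carbonyl is bonded to -O-C, not to a halogen.
So the answer is (A).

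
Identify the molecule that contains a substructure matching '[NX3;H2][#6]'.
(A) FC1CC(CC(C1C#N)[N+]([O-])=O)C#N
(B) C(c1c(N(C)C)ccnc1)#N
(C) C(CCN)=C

[NX3;H2][#6] describes a trivalent nitrogen with two H attached to carbon (a primary amine).
(A) has a nitro group (-[N+](=O)[O-]) but the nitrogen is [N+] with no H, not NX3H2.
(B) has a dimethylamino group (-N(CH3)2) but the nitrogen has H0, not H2.
(C) contains a primary amino group (-NH2), which satisfies every atom and bond constraint.
So the answer is (C).

C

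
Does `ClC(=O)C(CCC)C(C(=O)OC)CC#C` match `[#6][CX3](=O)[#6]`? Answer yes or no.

The pattern [#6][CX3](=O)[#6] describes a carbonyl carbon (no H) flanked by two carbons — a ketone.
The closest candidate here is a methyl-ester group (-C(=O)OCH3), but one neighbour of the carbonyl carbon is O, not C. No other fragment satisfies the full query, so there is no match.

No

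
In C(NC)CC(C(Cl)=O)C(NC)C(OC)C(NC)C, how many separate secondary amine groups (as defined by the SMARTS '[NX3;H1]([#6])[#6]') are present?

3

[NX3;H1]([#6])[#6] is the SMARTS for a secondary amine: a trivalent nitrogen with one H, bonded to two carbons.
The molecule carries 3 separate instances of an N-methylamino group (-NHCH3) meeting every constraint; each maps to a distinct set of atoms, giving 3 matches.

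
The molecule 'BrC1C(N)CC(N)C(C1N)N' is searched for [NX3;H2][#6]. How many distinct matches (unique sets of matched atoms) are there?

4

[NX3;H2][#6] is the SMARTS for a primary amine: a trivalent nitrogen with two H attached to carbon.
The molecule carries 4 separate instances of a primary amino group (-NH2) meeting every constraint; each maps to a distinct set of atoms, giving 4 matches.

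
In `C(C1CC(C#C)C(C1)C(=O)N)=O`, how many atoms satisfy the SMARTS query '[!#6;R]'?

0

Check the 12 heavy atoms by environment: 5× C (in 5-ring) → no; 4× C (acyclic) → no; 2× O (acyclic) → no; 1× N (acyclic) → no.
No environment satisfies the query, so 0 matching atoms.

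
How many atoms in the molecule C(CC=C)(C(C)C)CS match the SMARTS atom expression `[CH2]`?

3

The query [CH2] means: aliphatic carbon with exactly two hydrogens.
Check the 9 heavy atoms by environment: 3× C (H2) → match; 3× C (H1) → no; 1× S (H1) → no; 2× C (H3) → no.
That gives 3 matching atoms.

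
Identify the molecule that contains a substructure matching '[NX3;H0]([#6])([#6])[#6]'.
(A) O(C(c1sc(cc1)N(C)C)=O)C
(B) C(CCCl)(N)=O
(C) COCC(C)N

[NX3;H0]([#6])([#6])[#6] describes a trivalent nitrogen with no H, bonded to three carbons (a tertiary amine).
(A) contains a dimethylamino group (-N(CH3)2), which satisfies every atom and bond constraint.
(B) has a primary amide (-C(=O)NH2) but the amide nitrogen has H2 and only one carbon neighbour.
(C) has a primary amino group (-NH2) but the nitrogen has H2, not H0 with three carbons.
So the answer is (A).

A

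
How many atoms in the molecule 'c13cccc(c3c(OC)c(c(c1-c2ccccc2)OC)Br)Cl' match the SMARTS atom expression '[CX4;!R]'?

2

The query [CX4;!R] means: aliphatic carbon with four total connections, not in a ring.
Check the 22 heavy atoms by environment: 16× c (aromatic, X3, in 6-ring) → no; 1× Br (X1, acyclic) → no; 1× Cl (X1, acyclic) → no; 2× O (X2, acyclic) → no; 2× C (X4, acyclic) → match.
That gives 2 matching atoms.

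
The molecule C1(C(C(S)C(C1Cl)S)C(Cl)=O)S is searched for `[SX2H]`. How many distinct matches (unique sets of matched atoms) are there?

3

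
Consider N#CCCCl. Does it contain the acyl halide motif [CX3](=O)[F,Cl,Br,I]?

No

The pattern [CX3](=O)[F,Cl,Br,I] describes a carbonyl carbon bonded to a halogen — an acyl halide.
The closest candidate here is a chloro substituent, but the Cl is not on a carbonyl carbon. No other fragment satisfies the full query, so there is no match.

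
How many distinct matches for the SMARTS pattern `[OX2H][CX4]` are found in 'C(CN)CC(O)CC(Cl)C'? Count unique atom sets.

[OX2H][CX4] is the SMARTS for an aliphatic alcohol: a hydroxyl oxygen bound to an sp3 (X4) carbon.
Exactly one fragment in the molecule meets all constraints, giving 1 match.

1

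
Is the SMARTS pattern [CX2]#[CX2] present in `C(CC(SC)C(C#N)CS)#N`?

The pattern [CX2]#[CX2] describes a carbon-carbon triple bond — an alkyne.
The closest candidate here is a nitrile (-C#N), but the triple bond is C#N, not C#C. No other fragment satisfies the full query, so there is no match.

No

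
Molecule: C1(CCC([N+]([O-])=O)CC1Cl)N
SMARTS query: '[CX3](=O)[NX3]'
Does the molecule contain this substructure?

The pattern [CX3](=O)[NX3] describes a carbonyl carbon bonded to a trivalent nitrogen — an amide.
The closest candidate here is a primary amino group (-NH2), but the -NH2 is not attached to a carbonyl carbon. No other fragment satisfies the full query, so there is no match.

No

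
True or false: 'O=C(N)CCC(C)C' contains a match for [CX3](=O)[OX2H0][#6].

False

The pattern [CX3](=O)[OX2H0][#6] describes a carbonyl carbon bonded to an oxygen that is itself bonded to carbon (no H on that O) — an ester.
The closest candidate here is a primary amide (-C(=O)NH2), but the carbonyl is bonded to N, not to an O-C linkage. No other fragment satisfies the full query, so there is no match.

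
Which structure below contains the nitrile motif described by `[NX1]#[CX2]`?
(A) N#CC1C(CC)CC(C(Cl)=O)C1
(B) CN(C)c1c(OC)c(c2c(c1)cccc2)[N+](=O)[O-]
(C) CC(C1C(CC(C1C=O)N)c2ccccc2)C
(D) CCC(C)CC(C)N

[NX1]#[CX2] describes a nitrogen triple-bonded to a two-connected carbon (a nitrile).
(A) contains a nitrile (-C#N), which satisfies every atom and bond constraint.
(B) has a nitro group (-[N+](=O)[O-]) but there is no C#N triple bond.
(C) has a primary amino group (-NH2) but the nitrogen is NX3 (three connections), not NX1 triple-bonded.
(D) has a primary amino group (-NH2) but the nitrogen is NX3 (three connections), not NX1 triple-bonded.
So the answer is (A).

A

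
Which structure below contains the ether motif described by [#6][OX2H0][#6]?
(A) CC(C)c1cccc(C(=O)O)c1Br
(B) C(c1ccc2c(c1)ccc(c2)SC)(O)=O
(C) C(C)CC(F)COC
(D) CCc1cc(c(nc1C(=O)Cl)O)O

C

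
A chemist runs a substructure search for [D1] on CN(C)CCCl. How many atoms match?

The query [D1] means: atom with exactly one heavy-atom neighbour (degree 1).
Check the 6 heavy atoms by environment: 2× C (D2) → no; 1× N (D3) → no; 2× C (D1) → match; 1× Cl (D1) → match.
Summing the matching environments: 2 + 1 = 3 matching atoms.

3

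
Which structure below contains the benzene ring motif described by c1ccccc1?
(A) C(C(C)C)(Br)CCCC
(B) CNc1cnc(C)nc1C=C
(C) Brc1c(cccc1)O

C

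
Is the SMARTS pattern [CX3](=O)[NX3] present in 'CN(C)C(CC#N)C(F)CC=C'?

No

The pattern [CX3](=O)[NX3] describes a carbonyl carbon bonded to a trivalent nitrogen — an amide.
The closest candidate here is a nitrile (-C#N), but the nitrile N is NX1 (triple-bonded), not NX3. No other fragment satisfies the full query, so there is no match.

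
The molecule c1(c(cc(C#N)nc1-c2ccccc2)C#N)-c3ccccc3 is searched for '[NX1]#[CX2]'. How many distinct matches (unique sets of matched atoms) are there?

2

[NX1]#[CX2] is the SMARTS for a nitrile: a nitrogen triple-bonded to a two-connected carbon.
The molecule carries 2 separate instances of a nitrile (-C#N) meeting every constraint; each maps to a distinct set of atoms, giving 2 matches.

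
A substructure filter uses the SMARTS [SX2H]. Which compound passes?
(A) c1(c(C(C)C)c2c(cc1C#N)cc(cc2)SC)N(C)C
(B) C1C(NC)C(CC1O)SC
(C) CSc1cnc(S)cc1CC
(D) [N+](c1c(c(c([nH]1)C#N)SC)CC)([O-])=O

C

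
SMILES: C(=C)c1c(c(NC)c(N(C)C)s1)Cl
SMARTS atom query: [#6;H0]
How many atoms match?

The query [#6;H0] means: any carbon with no attached hydrogen.
Check the 13 heavy atoms by environment: 1× s (aromatic, H0) → no; 4× c (aromatic, H0) → match; 1× N (H1) → no; 3× C (H3) → no; 1× N (H0) → no; 1× Cl (H0) → no; 1× C (H1) → no; 1× C (H2) → no.
That gives 4 matching atoms.

4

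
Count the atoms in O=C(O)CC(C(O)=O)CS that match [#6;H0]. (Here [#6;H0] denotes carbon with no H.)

2

Check the 10 heavy atoms by environment: 2× C (H2) → no; 1× C (H1) → no; 1× S (H1) → no; 2× C (H0) → match; 2× O (H0) → no; 2× O (H1) → no.
That gives 2 matching atoms.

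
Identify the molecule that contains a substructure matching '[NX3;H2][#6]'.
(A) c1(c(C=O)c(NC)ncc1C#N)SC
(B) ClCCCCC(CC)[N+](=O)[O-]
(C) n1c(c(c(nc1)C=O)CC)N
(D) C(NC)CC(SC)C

C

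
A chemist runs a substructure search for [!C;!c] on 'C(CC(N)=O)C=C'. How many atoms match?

The query [!C;!c] means: neither aliphatic nor aromatic carbon — same as [!#6].
Check the 7 heavy atoms by environment: 5× C → no; 1× O → match; 1× N → match.
Summing the matching environments: 1 + 1 = 2 matching atoms.

2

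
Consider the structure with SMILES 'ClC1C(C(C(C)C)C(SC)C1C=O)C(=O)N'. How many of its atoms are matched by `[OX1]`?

2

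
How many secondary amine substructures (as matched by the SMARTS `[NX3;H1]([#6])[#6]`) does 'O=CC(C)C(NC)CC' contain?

1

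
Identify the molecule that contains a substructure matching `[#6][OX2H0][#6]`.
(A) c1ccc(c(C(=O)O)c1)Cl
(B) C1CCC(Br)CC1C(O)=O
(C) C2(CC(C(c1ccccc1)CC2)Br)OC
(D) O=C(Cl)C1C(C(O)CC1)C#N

C

[#6][OX2H0][#6] describes an aliphatic oxygen bridging two carbons with no H on the oxygen (an ether).
(A) has a carboxylic acid group (-C(=O)OH) but the -OH oxygen has H1; the =O is OX1, not OX2.
(B) has a carboxylic acid group (-C(=O)OH) but the -OH oxygen has H1; the =O is OX1, not OX2.
(C) contains a methoxy ether (-OCH3), which satisfies every atom and bond constraint.
(D) has a hydroxyl group (-OH) but the oxygen has H1, not H0 bridging two carbons.
So the answer is (C).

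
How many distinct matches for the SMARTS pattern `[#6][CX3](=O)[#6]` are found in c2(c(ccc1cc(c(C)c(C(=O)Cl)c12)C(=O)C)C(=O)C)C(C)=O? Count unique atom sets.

[#6][CX3](=O)[#6] is the SMARTS for a ketone: a carbonyl carbon (no H) flanked by two carbons.
The molecule carries 3 separate instances of an acetyl/ketone group (-C(=O)CH3) meeting every constraint; each maps to a distinct set of atoms, giving 3 matches.

3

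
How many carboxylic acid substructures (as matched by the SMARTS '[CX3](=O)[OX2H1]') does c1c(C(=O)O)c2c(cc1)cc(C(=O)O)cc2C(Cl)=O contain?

2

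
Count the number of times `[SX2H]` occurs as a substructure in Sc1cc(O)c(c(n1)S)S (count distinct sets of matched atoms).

3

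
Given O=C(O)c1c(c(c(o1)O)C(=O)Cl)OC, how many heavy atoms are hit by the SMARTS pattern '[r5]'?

The query [r5] means: r5 matches atoms in a five-membered ring.
Check the 14 heavy atoms by environment: 1× o (aromatic, in 5-ring) → match; 4× c (aromatic, in 5-ring) → match; 3× C (acyclic) → no; 5× O (acyclic) → no; 1× Cl (acyclic) → no.
Summing the matching environments: 1 + 4 = 5 matching atoms.

5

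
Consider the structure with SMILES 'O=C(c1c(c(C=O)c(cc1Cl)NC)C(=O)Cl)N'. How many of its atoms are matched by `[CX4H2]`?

0

The query [CX4H2] means: sp3 carbon (X4) with exactly two hydrogens.
Check the 17 heavy atoms by environment: 5× c (aromatic, H0, X3) → no; 1× c (aromatic, H1, X3) → no; 2× C (H0, X3) → no; 3× O (H0, X1) → no; 1× N (H2, X3) → no; 1× N (H1, X3) → no; 1× C (H3, X4) → no; 2× Cl (H0, X1) → no; 1× C (H1, X3) → no.
No environment satisfies the query, so 0 matching atoms.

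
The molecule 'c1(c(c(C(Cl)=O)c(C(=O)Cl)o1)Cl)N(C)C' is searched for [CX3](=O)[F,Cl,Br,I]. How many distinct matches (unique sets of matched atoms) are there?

[CX3](=O)[F,Cl,Br,I] is the SMARTS for an acyl halide: a carbonyl carbon bonded to a halogen.
The molecule carries 2 separate instances of an acyl chloride (-C(=O)Cl) meeting every constraint; each maps to a distinct set of atoms, giving 2 matches.

2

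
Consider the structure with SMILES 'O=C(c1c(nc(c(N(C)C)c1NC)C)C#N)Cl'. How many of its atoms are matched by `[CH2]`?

Check the 17 heavy atoms by environment: 1× n (aromatic, H0) → no; 5× c (aromatic, H0) → no; 2× C (H0) → no; 2× N (H0) → no; 4× C (H3) → no; 1× O (H0) → no; 1× Cl (H0) → no; 1× N (H1) → no.
No environment satisfies the query, so 0 matching atoms.

0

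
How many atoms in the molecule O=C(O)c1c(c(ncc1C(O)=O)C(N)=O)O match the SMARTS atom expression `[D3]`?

7

The query [D3] means: atom with exactly three heavy-atom neighbours.
Check the 16 heavy atoms by environment: 1× n (aromatic, D2) → no; 1× c (aromatic, D2) → no; 4× c (aromatic, D3) → match; 6× O (D1) → no; 3× C (D3) → match; 1× N (D1) → no.
Summing the matching environments: 4 + 3 = 7 matching atoms.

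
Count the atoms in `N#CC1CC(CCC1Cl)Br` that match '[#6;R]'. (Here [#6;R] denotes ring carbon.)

6

The query [#6;R] means: carbon that is part of a ring.
Check the 10 heavy atoms by environment: 6× C (in 6-ring) → match; 1× C (acyclic) → no; 1× N (acyclic) → no; 1× Cl (acyclic) → no; 1× Br (acyclic) → no.
That gives 6 matching atoms.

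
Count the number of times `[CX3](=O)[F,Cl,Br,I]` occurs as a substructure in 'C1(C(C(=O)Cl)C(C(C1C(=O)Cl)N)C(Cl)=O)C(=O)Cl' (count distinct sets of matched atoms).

4

[CX3](=O)[F,Cl,Br,I] is the SMARTS for an acyl halide: a carbonyl carbon bonded to a halogen.
The molecule carries 4 separate instances of an acyl chloride (-C(=O)Cl) meeting every constraint; each maps to a distinct set of atoms, giving 4 matches.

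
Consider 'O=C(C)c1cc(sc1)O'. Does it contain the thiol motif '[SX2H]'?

No

The pattern [SX2H] describes an aliphatic sulfur with two connections, one being H — a thiol.
The closest candidate here is a hydroxyl group (-OH), but it is an -OH, not an -SH. No other fragment satisfies the full query, so there is no match.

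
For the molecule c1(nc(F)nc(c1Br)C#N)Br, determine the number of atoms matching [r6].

The query [r6] means: r6 matches atoms in a six-membered ring.
Check the 11 heavy atoms by environment: 2× n (aromatic, in 6-ring) → match; 4× c (aromatic, in 6-ring) → match; 1× C (acyclic) → no; 1× N (acyclic) → no; 2× Br (acyclic) → no; 1× F (acyclic) → no.
Summing the matching environments: 2 + 4 = 6 matching atoms.

6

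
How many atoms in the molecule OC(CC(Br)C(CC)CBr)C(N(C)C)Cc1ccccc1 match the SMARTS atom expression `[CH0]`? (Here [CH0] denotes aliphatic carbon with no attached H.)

0

The query [CH0] means: aliphatic carbon with no attached hydrogen.
Check the 21 heavy atoms by environment: 4× C (H2) → no; 4× C (H1) → no; 1× c (aromatic, H0) → no; 5× c (aromatic, H1) → no; 2× Br (H0) → no; 1× O (H1) → no; 1× N (H0) → no; 3× C (H3) → no.
No environment satisfies the query, so 0 matching atoms.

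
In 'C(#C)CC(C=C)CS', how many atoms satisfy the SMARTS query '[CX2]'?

The query [CX2] means: C with X2: aliphatic carbon with exactly 2 total connections.
Check the 8 heavy atoms by environment: 3× C (X4) → no; 2× C (X2) → match; 2× C (X3) → no; 1× S (X2) → no.
That gives 2 matching atoms.

2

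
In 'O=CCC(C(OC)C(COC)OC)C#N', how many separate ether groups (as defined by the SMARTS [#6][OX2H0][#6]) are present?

3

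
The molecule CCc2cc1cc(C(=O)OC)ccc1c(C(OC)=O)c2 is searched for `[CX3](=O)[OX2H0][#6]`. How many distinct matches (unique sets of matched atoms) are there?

[CX3](=O)[OX2H0][#6] is the SMARTS for an ester: a carbonyl carbon bonded to an oxygen that is itself bonded to carbon (no H on that O).
The molecule carries 2 separate instances of a methyl-ester group (-C(=O)OCH3) meeting every constraint; each maps to a distinct set of atoms, giving 2 matches.

2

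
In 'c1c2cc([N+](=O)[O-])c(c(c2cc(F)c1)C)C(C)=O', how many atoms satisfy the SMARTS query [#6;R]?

10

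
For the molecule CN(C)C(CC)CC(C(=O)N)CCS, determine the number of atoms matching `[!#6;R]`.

0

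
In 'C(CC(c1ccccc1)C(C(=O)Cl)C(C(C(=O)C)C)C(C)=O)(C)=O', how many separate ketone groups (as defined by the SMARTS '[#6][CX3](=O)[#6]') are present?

3

[#6][CX3](=O)[#6] is the SMARTS for a ketone: a carbonyl carbon (no H) flanked by two carbons.
The molecule carries 3 separate instances of an acetyl/ketone group (-C(=O)CH3) meeting every constraint; each maps to a distinct set of atoms, giving 3 matches.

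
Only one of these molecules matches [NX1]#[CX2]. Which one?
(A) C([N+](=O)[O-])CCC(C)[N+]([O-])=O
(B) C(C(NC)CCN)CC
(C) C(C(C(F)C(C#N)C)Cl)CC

C

[NX1]#[CX2] describes a nitrogen triple-bonded to a two-connected carbon (a nitrile).
(A) has a nitro group (-[N+](=O)[O-]) but there is no C#N triple bond.
(B) has a primary amino group (-NH2) but the nitrogen is NX3 (three connections), not NX1 triple-bonded.
(C) contains a nitrile (-C#N), which satisfies every atom and bond constraint.
So the answer is (C).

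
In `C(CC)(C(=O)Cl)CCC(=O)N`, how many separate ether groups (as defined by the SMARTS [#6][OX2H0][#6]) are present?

[#6][OX2H0][#6] is the SMARTS for an ether: an aliphatic oxygen bridging two carbons with no H on the oxygen.
No fragment in the molecule satisfies every constraint, giving 0 matches.

0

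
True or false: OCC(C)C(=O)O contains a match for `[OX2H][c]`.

False

The pattern [OX2H][c] describes a hydroxyl oxygen attached to an aromatic carbon — a phenol.
The closest candidate here is a hydroxyl group (-OH), but the -OH is on an aliphatic carbon, not an aromatic c. No other fragment satisfies the full query, so there is no match.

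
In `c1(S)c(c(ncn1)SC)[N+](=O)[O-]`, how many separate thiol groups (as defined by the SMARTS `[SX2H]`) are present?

1

[SX2H] is the SMARTS for a thiol: an aliphatic sulfur with two connections, one being H.
Exactly one fragment in the molecule meets all constraints, giving 1 match.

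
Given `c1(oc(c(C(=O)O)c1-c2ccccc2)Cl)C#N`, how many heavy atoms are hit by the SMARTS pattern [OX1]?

1

The query [OX1] means: aliphatic oxygen with one total connection — typically a carbonyl =O or an oxide.
Check the 17 heavy atoms by environment: 1× o (aromatic, X2) → no; 10× c (aromatic, X3) → no; 1× C (X2) → no; 1× N (X1) → no; 1× Cl (X1) → no; 1× C (X3) → no; 1× O (X1) → match; 1× O (X2) → no.
That gives 1 matching atom.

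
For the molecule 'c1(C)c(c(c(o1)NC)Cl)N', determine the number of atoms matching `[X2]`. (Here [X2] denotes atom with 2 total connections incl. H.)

1

The query [X2] means: any atom with exactly two total connections (bonds + H).
Check the 10 heavy atoms by environment: 1× o (aromatic, X2) → match; 4× c (aromatic, X3) → no; 1× Cl (X1) → no; 2× N (X3) → no; 2× C (X4) → no.
That gives 1 matching atom.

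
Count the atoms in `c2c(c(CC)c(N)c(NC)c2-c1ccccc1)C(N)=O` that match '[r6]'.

The query [r6] means: r6 matches atoms in a six-membered ring.
Check the 20 heavy atoms by environment: 12× c (aromatic, in 6-ring) → match; 4× C (acyclic) → no; 1× O (acyclic) → no; 3× N (acyclic) → no.
That gives 12 matching atoms.

12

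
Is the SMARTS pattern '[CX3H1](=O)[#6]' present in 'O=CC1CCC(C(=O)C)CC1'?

The pattern [CX3H1](=O)[#6] describes an sp2 carbon with one H, double-bonded to O and single-bonded to carbon — an aldehyde.
The molecule carries an aldehyde (-CHO), whose atoms satisfy every constraint of the query, so the pattern matches.

Yes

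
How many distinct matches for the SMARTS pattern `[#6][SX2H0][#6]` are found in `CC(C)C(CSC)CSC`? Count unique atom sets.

2

[#6][SX2H0][#6] is the SMARTS for a thioether: an aliphatic sulfur bridging two carbons with no H on the sulfur.
The molecule carries 2 separate instances of a methylthio ether (-SCH3) meeting every constraint; each maps to a distinct set of atoms, giving 2 matches.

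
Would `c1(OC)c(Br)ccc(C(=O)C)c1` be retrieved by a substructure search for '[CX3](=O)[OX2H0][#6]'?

No

The pattern [CX3](=O)[OX2H0][#6] describes a carbonyl carbon bonded to an oxygen that is itself bonded to carbon (no H on that O) — an ester.
The closest candidate here is a methoxy ether (-OCH3), but the ether oxygen is not adjacent to a C=O carbon. No other fragment satisfies the full query, so there is no match.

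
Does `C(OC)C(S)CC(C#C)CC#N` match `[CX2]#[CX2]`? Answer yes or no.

Yes

The pattern [CX2]#[CX2] describes a carbon-carbon triple bond — an alkyne.
The molecule carries an ethynyl group (-C#CH), whose atoms satisfy every constraint of the query, so the pattern matches.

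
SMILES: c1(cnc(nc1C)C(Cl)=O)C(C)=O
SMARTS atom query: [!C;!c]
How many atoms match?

5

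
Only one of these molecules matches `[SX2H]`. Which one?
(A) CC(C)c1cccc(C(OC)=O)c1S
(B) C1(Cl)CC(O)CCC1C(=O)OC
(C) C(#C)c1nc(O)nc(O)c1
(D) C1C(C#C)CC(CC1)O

[SX2H] describes an aliphatic sulfur with two connections, one being H (a thiol).
(A) contains a thiol (-SH), which satisfies every atom and bond constraint.
(B) has a hydroxyl group (-OH) but it is an -OH, not an -SH.
(C) has a hydroxyl group (-OH) but it is an -OH, not an -SH.
(D) has a hydroxyl group (-OH) but it is an -OH, not an -SH.
So the answer is (A).

A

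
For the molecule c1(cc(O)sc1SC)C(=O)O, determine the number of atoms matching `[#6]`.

6

The query [#6] means: #6 matches any atom with atomic number 6 (carbon, aromatic or aliphatic).
Check the 11 heavy atoms by environment: 1× s (aromatic) → no; 4× c (aromatic) → match; 2× C → match; 3× O → no; 1× S → no.
Summing the matching environments: 4 + 2 = 6 matching atoms.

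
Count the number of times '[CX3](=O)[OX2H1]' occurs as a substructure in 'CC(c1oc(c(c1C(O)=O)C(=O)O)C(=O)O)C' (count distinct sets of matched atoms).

3

[CX3](=O)[OX2H1] is the SMARTS for a carboxylic acid: an sp2 carbon double-bonded to O and single-bonded to an -OH oxygen.
The molecule carries 3 separate instances of a carboxylic acid group (-C(=O)OH) meeting every constraint; each maps to a distinct set of atoms, giving 3 matches.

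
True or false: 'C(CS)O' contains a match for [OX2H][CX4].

True

The pattern [OX2H][CX4] describes a hydroxyl oxygen bound to an sp3 (X4) carbon — an aliphatic alcohol.
The molecule carries a hydroxyl group (-OH), whose atoms satisfy every constraint of the query, so the pattern matches.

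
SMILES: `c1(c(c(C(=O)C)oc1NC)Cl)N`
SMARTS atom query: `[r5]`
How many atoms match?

5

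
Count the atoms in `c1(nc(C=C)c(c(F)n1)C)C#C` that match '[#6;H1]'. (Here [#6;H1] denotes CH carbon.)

2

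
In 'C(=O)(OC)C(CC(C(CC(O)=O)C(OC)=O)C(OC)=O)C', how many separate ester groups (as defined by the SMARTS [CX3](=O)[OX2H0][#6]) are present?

[CX3](=O)[OX2H0][#6] is the SMARTS for an ester: a carbonyl carbon bonded to an oxygen that is itself bonded to carbon (no H on that O).
The molecule carries 3 separate instances of a methyl-ester group (-C(=O)OCH3) meeting every constraint; each maps to a distinct set of atoms, giving 3 matches.

3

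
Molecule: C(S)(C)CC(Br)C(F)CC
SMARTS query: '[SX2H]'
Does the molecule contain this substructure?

Yes

The pattern [SX2H] describes an aliphatic sulfur with two connections, one being H — a thiol.
The molecule carries a thiol (-SH), whose atoms satisfy every constraint of the query, so the pattern matches.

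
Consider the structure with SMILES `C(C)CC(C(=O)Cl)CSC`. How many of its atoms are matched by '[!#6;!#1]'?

Check the 10 heavy atoms by environment: 7× C → no; 1× S → match; 1× O → match; 1× Cl → match.
Summing the matching environments: 1 + 1 + 1 = 3 matching atoms.

3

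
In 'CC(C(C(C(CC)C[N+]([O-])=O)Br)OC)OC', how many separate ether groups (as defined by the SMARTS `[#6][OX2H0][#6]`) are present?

2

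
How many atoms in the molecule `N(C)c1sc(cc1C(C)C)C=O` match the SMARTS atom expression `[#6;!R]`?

5

The query [#6;!R] means: carbon not in any ring.
Check the 12 heavy atoms by environment: 1× s (aromatic, in 5-ring) → no; 4× c (aromatic, in 5-ring) → no; 1× N (acyclic) → no; 5× C (acyclic) → match; 1× O (acyclic) → no.
That gives 5 matching atoms.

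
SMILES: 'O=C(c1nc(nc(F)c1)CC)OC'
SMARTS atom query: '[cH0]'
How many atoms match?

3

The query [cH0] means: aromatic carbon with no attached hydrogen (substituted or ring-fusion).
Check the 13 heavy atoms by environment: 2× n (aromatic, H0) → no; 3× c (aromatic, H0) → match; 1× c (aromatic, H1) → no; 1× F (H0) → no; 1× C (H0) → no; 2× O (H0) → no; 2× C (H3) → no; 1× C (H2) → no.
That gives 3 matching atoms.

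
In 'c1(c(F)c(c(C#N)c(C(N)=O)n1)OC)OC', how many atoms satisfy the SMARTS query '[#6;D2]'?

1

The query [#6;D2] means: any carbon bonded to exactly two heavy atoms.
Check the 16 heavy atoms by environment: 1× n (aromatic, D2) → no; 5× c (aromatic, D3) → no; 1× F (D1) → no; 2× O (D2) → no; 2× C (D1) → no; 1× C (D2) → match; 2× N (D1) → no; 1× C (D3) → no; 1× O (D1) → no.
That gives 1 matching atom.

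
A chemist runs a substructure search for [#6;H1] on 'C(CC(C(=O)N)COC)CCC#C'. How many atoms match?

2

Check the 13 heavy atoms by environment: 5× C (H2) → no; 2× C (H1) → match; 2× C (H0) → no; 2× O (H0) → no; 1× N (H2) → no; 1× C (H3) → no.
That gives 2 matching atoms.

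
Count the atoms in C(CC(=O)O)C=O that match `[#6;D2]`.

3

The query [#6;D2] means: any carbon bonded to exactly two heavy atoms.
Check the 7 heavy atoms by environment: 3× C (D2) → match; 3× O (D1) → no; 1× C (D3) → no.
That gives 3 matching atoms.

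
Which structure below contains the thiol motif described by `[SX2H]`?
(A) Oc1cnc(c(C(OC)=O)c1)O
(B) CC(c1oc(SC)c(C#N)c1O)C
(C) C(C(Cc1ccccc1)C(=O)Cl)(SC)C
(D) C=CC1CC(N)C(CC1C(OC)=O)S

D

[SX2H] describes an aliphatic sulfur with two connections, one being H (a thiol).
(A) has a hydroxyl group (-OH) but it is an -OH, not an -SH.
(B) has a methylthio ether (-SCH3) but the sulfur has H0 (bonded to two carbons), not H1.
(C) has a methylthio ether (-SCH3) but the sulfur has H0 (bonded to two carbons), not H1.
(D) contains a thiol (-SH), which satisfies every atom and bond constraint.
So the answer is (D).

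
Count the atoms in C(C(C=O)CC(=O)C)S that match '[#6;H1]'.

The query [#6;H1] means: any carbon bearing exactly one hydrogen.
Check the 9 heavy atoms by environment: 2× C (H2) → no; 2× C (H1) → match; 1× C (H0) → no; 2× O (H0) → no; 1× C (H3) → no; 1× S (H1) → no.
That gives 2 matching atoms.

2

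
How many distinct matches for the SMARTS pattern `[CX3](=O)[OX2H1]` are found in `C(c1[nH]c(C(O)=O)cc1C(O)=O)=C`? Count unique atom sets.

2

[CX3](=O)[OX2H1] is the SMARTS for a carboxylic acid: an sp2 carbon double-bonded to O and single-bonded to an -OH oxygen.
The molecule carries 2 separate instances of a carboxylic acid group (-C(=O)OH) meeting every constraint; each maps to a distinct set of atoms, giving 2 matches.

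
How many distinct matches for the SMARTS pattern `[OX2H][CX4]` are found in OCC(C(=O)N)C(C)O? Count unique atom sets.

2

[OX2H][CX4] is the SMARTS for an aliphatic alcohol: a hydroxyl oxygen bound to an sp3 (X4) carbon.
The molecule carries 2 separate instances of a hydroxyl group (-OH) meeting every constraint; each maps to a distinct set of atoms, giving 2 matches.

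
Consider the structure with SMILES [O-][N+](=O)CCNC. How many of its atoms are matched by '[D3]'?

1

Check the 7 heavy atoms by environment: 2× C (D2) → no; 1× N (charge +1, D3) → match; 1× O (charge -1, D1) → no; 1× O (D1) → no; 1× N (D2) → no; 1× C (D1) → no.
That gives 1 matching atom.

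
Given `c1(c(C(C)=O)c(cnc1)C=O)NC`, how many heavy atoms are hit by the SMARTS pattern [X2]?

The query [X2] means: any atom with exactly two total connections (bonds + H).
Check the 13 heavy atoms by environment: 1× n (aromatic, X2) → match; 5× c (aromatic, X3) → no; 2× C (X3) → no; 2× O (X1) → no; 2× C (X4) → no; 1× N (X3) → no.
That gives 1 matching atom.

1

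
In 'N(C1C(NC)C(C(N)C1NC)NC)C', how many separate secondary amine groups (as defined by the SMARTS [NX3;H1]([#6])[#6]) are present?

4

[NX3;H1]([#6])[#6] is the SMARTS for a secondary amine: a trivalent nitrogen with one H, bonded to two carbons.
The molecule carries 4 separate instances of an N-methylamino group (-NHCH3) meeting every constraint; each maps to a distinct set of atoms, giving 4 matches.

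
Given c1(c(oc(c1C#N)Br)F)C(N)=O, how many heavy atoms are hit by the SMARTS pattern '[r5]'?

5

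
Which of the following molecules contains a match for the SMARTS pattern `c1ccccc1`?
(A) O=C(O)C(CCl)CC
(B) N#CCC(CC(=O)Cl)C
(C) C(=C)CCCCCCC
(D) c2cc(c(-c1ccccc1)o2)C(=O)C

D

c1ccccc1 describes six aromatic carbons in a ring (a benzene ring).
(A) has a methyl group (-CH3) but no six-membered all-carbon aromatic ring is present.
(B) has a methyl group (-CH3) but no six-membered all-carbon aromatic ring is present.
(C) has a methyl group (-CH3) but no six-membered all-carbon aromatic ring is present.
(D) contains a phenyl ring, which satisfies every atom and bond constraint.
So the answer is (D).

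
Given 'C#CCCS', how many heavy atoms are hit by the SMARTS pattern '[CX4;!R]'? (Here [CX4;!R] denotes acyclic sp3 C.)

2

Check the 5 heavy atoms by environment: 2× C (X4, acyclic) → match; 1× S (X2, acyclic) → no; 2× C (X2, acyclic) → no.
That gives 2 matching atoms.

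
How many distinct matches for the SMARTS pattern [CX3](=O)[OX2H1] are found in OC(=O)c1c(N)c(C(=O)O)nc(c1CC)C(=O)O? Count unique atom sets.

3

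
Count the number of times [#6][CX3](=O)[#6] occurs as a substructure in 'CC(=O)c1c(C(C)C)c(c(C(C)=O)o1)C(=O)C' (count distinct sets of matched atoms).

[#6][CX3](=O)[#6] is the SMARTS for a ketone: a carbonyl carbon (no H) flanked by two carbons.
The molecule carries 3 separate instances of an acetyl/ketone group (-C(=O)CH3) meeting every constraint; each maps to a distinct set of atoms, giving 3 matches.

3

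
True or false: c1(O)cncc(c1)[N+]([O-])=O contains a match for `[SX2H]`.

False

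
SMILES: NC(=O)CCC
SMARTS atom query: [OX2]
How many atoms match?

0

Check the 6 heavy atoms by environment: 3× C (X4) → no; 1× C (X3) → no; 1× O (X1) → no; 1× N (X3) → no.
No environment satisfies the query, so 0 matching atoms.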